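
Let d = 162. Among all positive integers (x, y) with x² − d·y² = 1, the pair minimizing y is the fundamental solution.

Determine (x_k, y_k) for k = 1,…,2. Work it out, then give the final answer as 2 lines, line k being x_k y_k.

19601 1540
768398401 60371080

d=162: √d = [12; 1,2,1,2,12,2,1,2,1,24] (ℓ=10, even), read p_9/q_9
step 0: (12, 1)  from 12·(1,0) + (0,1)
…
step 3: (51, 4)  from 1·(38,3) + (13,1)
step 4: (140, 11)  from 2·(51,4) + (38,3)
…
step 6: (3602, 283)  from 2·(1731,136) + (140,11)
step 7: (5333, 419)  from 1·(3602,283) + (1731,136)
step 8: (14268, 1121)  from 2·(5333,419) + (3602,283)
step 9: (19601, 1540)  from 1·(14268,1121) + (5333,419)
→ (19601, 1540).  Check: 19601²=384199201, 162·1540²=384199200, difference 1.
(x_2, y_2) = (19601·19601 + 162·1540·1540, 19601·1540 + 1540·19601) = (768398401, 60371080)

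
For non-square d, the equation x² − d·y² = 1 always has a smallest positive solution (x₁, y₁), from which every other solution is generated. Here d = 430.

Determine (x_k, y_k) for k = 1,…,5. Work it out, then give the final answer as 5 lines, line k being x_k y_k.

2862251 138030
16384961574001 790153011060
93795745300289010251 4523232492118854090
536933931562978654798296001 25893253447598574322902120
3073679365100040639604854765306251 148225981147280410676109712890150

d=430: √d = [20; 1,2,1,3,1,…,2,1,40] (ℓ=14, even), read p_13/q_13
a_0=20:  p_0=20·1+0=20,  q_0=20·0+1=1
…
a_3=1:  p_3=1·62+21=83,  q_3=1·3+1=4
…
a_6=6:  p_6=6·394+311=2675,  q_6=6·19+15=129
a_7=8:  p_7=8·2675+394=21794,  q_7=8·129+19=1051
…
a_12=2:  p_12=2·754371+599138=2107880,  q_12=2·36379+28893=101651
a_13=1:  p_13=1·2107880+754371=2862251,  q_13=1·101651+36379=138030
(x₁, y₁) = (2862251, 138030);  2862251² − 430·138030² = 1 ✓
k=2:  x_2 = 2862251·2862251+430·138030·138030 = 16384961574001,  y_2 = 2862251·138030+138030·2862251 = 790153011060
k=3:  x_3 = 2862251·16384961574001+430·138030·790153011060 = 93795745300289010251,  y_3 = 2862251·790153011060+138030·16384961574001 = 4523232492118854090
k=4:  x_4 = 2862251·93795745300289010251+430·138030·4523232492118854090 = 536933931562978654798296001,  y_4 = 2862251·4523232492118854090+138030·93795745300289010251 = 25893253447598574322902120
k=5:  x_5 = 2862251·536933931562978654798296001+430·138030·25893253447598574322902120 = 3073679365100040639604854765306251,  y_5 = 2862251·25893253447598574322902120+138030·536933931562978654798296001 = 148225981147280410676109712890150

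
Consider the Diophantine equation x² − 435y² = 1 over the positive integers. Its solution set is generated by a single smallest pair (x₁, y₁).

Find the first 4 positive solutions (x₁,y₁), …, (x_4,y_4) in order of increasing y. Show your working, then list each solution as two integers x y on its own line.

√435 → a₀=20, period (1,5,1,40); ℓ=4 even so k=3
a_0=20:  p_0=20·1+0=20,  q_0=20·0+1=1
…
a_2=5:  p_2=5·21+20=125,  q_2=5·1+1=6
a_3=1:  p_3=1·125+21=146,  q_3=1·6+1=7
fundamental: x₁=146, y₁=7  (since 21316 − 435·49 = 1)
n=2: (146,7)∘(146,7) = (146·146+435·7·7, 146·7+7·146) = (42631,2044)
n=3: (42631,2044)∘(146,7) = (146·42631+435·7·2044, 146·2044+7·42631) = (12448106,596841)
n=4: (12448106,596841)∘(146,7) = (146·12448106+435·7·596841, 146·596841+7·12448106) = (3634804321,174275528)

146 7
42631 2044
12448106 596841
3634804321 174275528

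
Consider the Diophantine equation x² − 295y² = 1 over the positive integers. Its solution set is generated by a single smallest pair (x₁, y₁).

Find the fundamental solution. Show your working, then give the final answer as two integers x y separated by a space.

[17; 5,1,2,3,2,6,2,3,2,1,5,34] for √295; ℓ=12 ⇒ convergent index 11
k=0  a_k=17  p_k/q_k = 17/1
…
k=2  a_k=1  p_k/q_k = 103/6
k=3  a_k=2  p_k/q_k = 292/17
k=4  a_k=3  p_k/q_k = 979/57
…
k=7  a_k=2  p_k/q_k = 31208/1817
…
k=10  a_k=1  p_k/q_k = 355517/20699
k=11  a_k=5  p_k/q_k = 2024999/117900
(x₁, y₁) = (2024999, 117900);  2024999² − 295·117900² = 1 ✓

2024999 117900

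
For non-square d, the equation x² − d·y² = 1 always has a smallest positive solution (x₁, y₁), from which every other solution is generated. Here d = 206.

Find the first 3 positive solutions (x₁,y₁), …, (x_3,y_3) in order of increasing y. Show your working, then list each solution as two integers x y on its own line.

59535 4148
7088832449 493902360
844067279642895 58808954001052

[14; 2,1,5,14,5,1,2,28] for √206; ℓ=8 ⇒ convergent index 7
step 0: (14, 1)  from 14·(1,0) + (0,1)
…
step 4: (3459, 241)  from 14·(244,17) + (43,3)
…
step 6: (20998, 1463)  from 1·(17539,1222) + (3459,241)
step 7: (59535, 4148)  from 2·(20998,1463) + (17539,1222)
(x₁, y₁) = (59535, 4148);  59535² − 206·4148² = 1 ✓
n=2: (59535,4148)∘(59535,4148) = (59535·59535+206·4148·4148, 59535·4148+4148·59535) = (7088832449,493902360)
n=3: (7088832449,493902360)∘(59535,4148) = (59535·7088832449+206·4148·493902360, 59535·493902360+4148·7088832449) = (844067279642895,58808954001052)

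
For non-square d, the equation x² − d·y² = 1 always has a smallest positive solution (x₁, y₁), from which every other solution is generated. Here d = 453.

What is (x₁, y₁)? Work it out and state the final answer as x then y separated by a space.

1653751 77700

√453 = [21; 3,1,1,10,14,10,1,1,3,42, …], period ℓ=10 (even) → k=9
a_0=21:  p_0=21·1+0=21,  q_0=21·0+1=1
a_1=3:  p_1=3·21+1=64,  q_1=3·1+0=3
…
a_6=10:  p_6=10·22199+1575=223565,  q_6=10·1043+74=10504
…
a_8=1:  p_8=1·245764+223565=469329,  q_8=1·11547+10504=22051
a_9=3:  p_9=3·469329+245764=1653751,  q_9=3·22051+11547=77700
→ (1653751, 77700).  Check: 1653751²=2734892370001, 453·77700²=2734892370000, difference 1.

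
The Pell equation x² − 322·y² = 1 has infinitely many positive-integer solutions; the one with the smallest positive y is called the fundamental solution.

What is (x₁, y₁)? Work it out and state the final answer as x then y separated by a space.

323 18

√322 = [17; 1,16,1,34, …], period ℓ=4 (even) → k=3
i=0: a=17 ⇒ p=17, q=1
i=1: a=1 ⇒ p=18, q=1
i=2: a=16 ⇒ p=305, q=17
i=3: a=1 ⇒ p=323, q=18
→ (323, 18).  Check: 323²=104329, 322·18²=104328, difference 1.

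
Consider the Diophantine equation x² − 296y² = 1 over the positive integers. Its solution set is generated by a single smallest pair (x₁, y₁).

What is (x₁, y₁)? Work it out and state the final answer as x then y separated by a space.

3699 215

√296 = [17; 4,1,7,1,4,34, …], period ℓ=6 (even) → k=5
i=0: a=17 ⇒ p=17, q=1
…
i=4: a=1 ⇒ p=757, q=44
i=5: a=4 ⇒ p=3699, q=215
(x₁, y₁) = (3699, 215);  3699² − 296·215² = 1 ✓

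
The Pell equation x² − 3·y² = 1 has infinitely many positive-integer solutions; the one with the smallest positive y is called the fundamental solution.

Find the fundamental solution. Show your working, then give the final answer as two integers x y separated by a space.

d=3: √d = [1; 1,2] (ℓ=2, even), read p_1/q_1
step 0: (1, 1)  from 1·(1,0) + (0,1)
step 1: (2, 1)  from 1·(1,1) + (1,0)
fundamental: x₁=2, y₁=1  (since 4 − 3·1 = 1)

2 1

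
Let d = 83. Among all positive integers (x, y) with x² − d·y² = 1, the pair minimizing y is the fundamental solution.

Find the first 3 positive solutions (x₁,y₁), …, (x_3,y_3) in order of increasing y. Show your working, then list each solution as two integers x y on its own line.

82 9
13447 1476
2205226 242055

[9; 9,18] for √83; ℓ=2 ⇒ convergent index 1
k=0  a_k=9  p_k/q_k = 9/1
k=1  a_k=9  p_k/q_k = 82/9
(x₁, y₁) = (82, 9);  82² − 83·9² = 1 ✓
(82+9√83)^2 = 13447 + 1476√83
(82+9√83)^3 = 2205226 + 242055√83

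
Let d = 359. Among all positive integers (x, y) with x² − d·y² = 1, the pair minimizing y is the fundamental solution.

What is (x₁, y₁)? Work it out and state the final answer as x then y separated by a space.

360 19

d=359: √d = [18; 1,17,1,36] (ℓ=4, even), read p_3/q_3
i=0: a=18 ⇒ p=18, q=1
…
i=2: a=17 ⇒ p=341, q=18
i=3: a=1 ⇒ p=360, q=19
fundamental: x₁=360, y₁=19  (since 129600 − 359·361 = 1)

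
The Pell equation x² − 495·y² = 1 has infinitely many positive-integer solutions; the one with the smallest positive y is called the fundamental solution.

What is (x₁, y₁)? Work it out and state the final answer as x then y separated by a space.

[22; 4,44] for √495; ℓ=2 ⇒ convergent index 1
i=0: a=22 ⇒ p=22, q=1
i=1: a=4 ⇒ p=89, q=4
fundamental: x₁=89, y₁=4  (since 7921 − 495·16 = 1)

89 4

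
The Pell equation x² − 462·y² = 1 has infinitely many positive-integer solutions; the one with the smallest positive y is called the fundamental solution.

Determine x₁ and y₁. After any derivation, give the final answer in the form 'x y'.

43 2

√462 → a₀=21, period (2,42); ℓ=2 even so k=1
step 0: (21, 1)  from 21·(1,0) + (0,1)
step 1: (43, 2)  from 2·(21,1) + (1,0)
fundamental: x₁=43, y₁=2  (since 1849 − 462·4 = 1)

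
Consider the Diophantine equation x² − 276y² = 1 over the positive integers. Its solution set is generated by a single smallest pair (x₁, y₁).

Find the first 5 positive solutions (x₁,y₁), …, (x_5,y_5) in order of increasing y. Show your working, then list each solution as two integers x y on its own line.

7775 468
120901249 7277400
1880014414175 113163569532
29234224019520001 1759693498945200
454592181623521601375 27363233795434290468

√276 = [16; 1,1,1,1,2,2,2,1,1,1,1,32, …], period ℓ=12 (even) → k=11
k=0  a_k=16  p_k/q_k = 16/1
k=1  a_k=1  p_k/q_k = 17/1
…
k=7  a_k=2  p_k/q_k = 1246/75
…
k=10  a_k=1  p_k/q_k = 4768/287
k=11  a_k=1  p_k/q_k = 7775/468
(x₁, y₁) = (7775, 468);  7775² − 276·468² = 1 ✓
n=2: (7775,468)∘(7775,468) = (7775·7775+276·468·468, 7775·468+468·7775) = (120901249,7277400)
n=3: (120901249,7277400)∘(7775,468) = (7775·120901249+276·468·7277400, 7775·7277400+468·120901249) = (1880014414175,113163569532)
n=4: (1880014414175,113163569532)∘(7775,468) = (7775·1880014414175+276·468·113163569532, 7775·113163569532+468·1880014414175) = (29234224019520001,1759693498945200)
n=5: (29234224019520001,1759693498945200)∘(7775,468) = (7775·29234224019520001+276·468·1759693498945200, 7775·1759693498945200+468·29234224019520001) = (454592181623521601375,27363233795434290468)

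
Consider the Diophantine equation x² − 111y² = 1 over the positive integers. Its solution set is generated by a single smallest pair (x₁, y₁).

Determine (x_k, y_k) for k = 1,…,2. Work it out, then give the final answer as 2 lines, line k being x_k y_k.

295 28
174049 16520

√111 → a₀=10, period (1,1,6,1,1,20); ℓ=6 even so k=5
k=0  a_k=10  p_k/q_k = 10/1
…
k=4  a_k=1  p_k/q_k = 158/15
k=5  a_k=1  p_k/q_k = 295/28
(x₁, y₁) = (295, 28);  295² − 111·28² = 1 ✓
n=2: (295,28)∘(295,28) = (295·295+111·28·28, 295·28+28·295) = (174049,16520)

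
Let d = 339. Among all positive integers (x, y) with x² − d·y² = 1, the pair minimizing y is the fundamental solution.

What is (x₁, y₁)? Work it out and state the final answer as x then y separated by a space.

97970 5321

d=339: √d = [18; 2,2,2,1,17,1,2,2,2,36] (ℓ=10, even), read p_9/q_9
k=0  a_k=18  p_k/q_k = 18/1
k=1  a_k=2  p_k/q_k = 37/2
…
k=4  a_k=1  p_k/q_k = 313/17
…
k=7  a_k=2  p_k/q_k = 17252/937
k=8  a_k=2  p_k/q_k = 40359/2192
k=9  a_k=2  p_k/q_k = 97970/5321
fundamental: x₁=97970, y₁=5321  (since 9598120900 − 339·28313041 = 1)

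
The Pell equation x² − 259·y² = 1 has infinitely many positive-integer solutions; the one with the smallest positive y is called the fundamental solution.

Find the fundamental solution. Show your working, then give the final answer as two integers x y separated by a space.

847225 52644

√259 = [16; 10,1,2,3,4,3,2,1,10,32, …], period ℓ=10 (even) → k=9
i=0: a=16 ⇒ p=16, q=1
…
i=3: a=2 ⇒ p=515, q=32
i=4: a=3 ⇒ p=1722, q=107
…
i=6: a=3 ⇒ p=23931, q=1487
…
i=8: a=1 ⇒ p=79196, q=4921
i=9: a=10 ⇒ p=847225, q=52644
→ (847225, 52644).  Check: 847225²=717790200625, 259·52644²=717790200624, difference 1.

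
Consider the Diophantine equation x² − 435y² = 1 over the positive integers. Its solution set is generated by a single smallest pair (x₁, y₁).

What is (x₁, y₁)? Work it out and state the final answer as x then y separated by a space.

[20; 1,5,1,40] for √435; ℓ=4 ⇒ convergent index 3
i=0: a=20 ⇒ p=20, q=1
i=1: a=1 ⇒ p=21, q=1
i=2: a=5 ⇒ p=125, q=6
i=3: a=1 ⇒ p=146, q=7
fundamental: x₁=146, y₁=7  (since 21316 − 435·49 = 1)

146 7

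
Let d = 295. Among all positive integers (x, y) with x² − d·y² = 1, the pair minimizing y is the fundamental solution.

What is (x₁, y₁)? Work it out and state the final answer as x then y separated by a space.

[17; 5,1,2,3,2,6,2,3,2,1,5,34] for √295; ℓ=12 ⇒ convergent index 11
step 0: (17, 1)  from 17·(1,0) + (0,1)
step 1: (86, 5)  from 5·(17,1) + (1,0)
…
step 3: (292, 17)  from 2·(103,6) + (86,5)
step 4: (979, 57)  from 3·(292,17) + (103,6)
step 5: (2250, 131)  from 2·(979,57) + (292,17)
step 6: (14479, 843)  from 6·(2250,131) + (979,57)
…
step 8: (108103, 6294)  from 3·(31208,1817) + (14479,843)
…
step 10: (355517, 20699)  from 1·(247414,14405) + (108103,6294)
step 11: (2024999, 117900)  from 5·(355517,20699) + (247414,14405)
→ (2024999, 117900).  Check: 2024999²=4100620950001, 295·117900²=4100620950000, difference 1.

2024999 117900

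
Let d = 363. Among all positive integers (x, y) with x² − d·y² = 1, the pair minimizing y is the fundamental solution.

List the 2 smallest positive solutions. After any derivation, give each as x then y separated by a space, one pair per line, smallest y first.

√363 → a₀=19, period (19,38); ℓ=2 even so k=1
step 0: (19, 1)  from 19·(1,0) + (0,1)
step 1: (362, 19)  from 19·(19,1) + (1,0)
fundamental: x₁=362, y₁=19  (since 131044 − 363·361 = 1)
n=2: (362,19)∘(362,19) = (362·362+363·19·19, 362·19+19·362) = (262087,13756)

362 19
262087 13756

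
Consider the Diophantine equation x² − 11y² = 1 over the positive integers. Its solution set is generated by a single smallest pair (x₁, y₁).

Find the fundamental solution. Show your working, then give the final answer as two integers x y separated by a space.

10 3

√11 = [3; 3,6, …], period ℓ=2 (even) → k=1
step 0: (3, 1)  from 3·(1,0) + (0,1)
step 1: (10, 3)  from 3·(3,1) + (1,0)
→ (10, 3).  Check: 10²=100, 11·3²=99, difference 1.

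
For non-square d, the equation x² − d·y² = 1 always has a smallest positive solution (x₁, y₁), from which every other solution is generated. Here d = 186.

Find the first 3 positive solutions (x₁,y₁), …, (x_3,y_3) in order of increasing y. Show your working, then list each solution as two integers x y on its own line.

7501 550
112530001 8251100
1688175067501 123783001650

[13; 1,1,1,3,4,3,1,1,1,26] for √186; ℓ=10 ⇒ convergent index 9
step 0: (13, 1)  from 13·(1,0) + (0,1)
step 1: (14, 1)  from 1·(13,1) + (1,0)
…
step 4: (150, 11)  from 3·(41,3) + (27,2)
…
step 8: (4787, 351)  from 1·(2714,199) + (2073,152)
step 9: (7501, 550)  from 1·(4787,351) + (2714,199)
→ (7501, 550).  Check: 7501²=56265001, 186·550²=56265000, difference 1.
(7501+550√186)^2 = 112530001 + 8251100√186
(7501+550√186)^3 = 1688175067501 + 123783001650√186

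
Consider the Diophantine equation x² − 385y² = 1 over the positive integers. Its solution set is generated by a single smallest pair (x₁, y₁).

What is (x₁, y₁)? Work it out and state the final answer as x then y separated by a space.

d=385: √d = [19; 1,1,1,1,1,…,1,1,38] (ℓ=16, even), read p_15/q_15
k=0  a_k=19  p_k/q_k = 19/1
k=1  a_k=1  p_k/q_k = 20/1
…
k=6  a_k=3  p_k/q_k = 569/29
…
k=8  a_k=2  p_k/q_k = 2021/103
k=9  a_k=1  p_k/q_k = 2747/140
k=10  a_k=3  p_k/q_k = 10262/523
k=11  a_k=1  p_k/q_k = 13009/663
…
k=14  a_k=1  p_k/q_k = 59551/3035
k=15  a_k=1  p_k/q_k = 95831/4884
→ (95831, 4884).  Check: 95831²=9183580561, 385·4884²=9183580560, difference 1.

95831 4884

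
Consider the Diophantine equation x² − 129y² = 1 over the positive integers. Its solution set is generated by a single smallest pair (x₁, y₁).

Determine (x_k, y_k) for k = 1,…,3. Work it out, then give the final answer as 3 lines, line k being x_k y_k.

16855 1484
568182049 50025640
19153416854935 1686364322916

√129 = [11; 2,1,3,1,6,1,3,1,2,22, …], period ℓ=10 (even) → k=9
a_0=11:  p_0=11·1+0=11,  q_0=11·0+1=1
…
a_2=1:  p_2=1·23+11=34,  q_2=1·2+1=3
…
a_6=1:  p_6=1·1079+159=1238,  q_6=1·95+14=109
…
a_8=1:  p_8=1·4793+1238=6031,  q_8=1·422+109=531
a_9=2:  p_9=2·6031+4793=16855,  q_9=2·531+422=1484
→ (16855, 1484).  Check: 16855²=284091025, 129·1484²=284091024, difference 1.
(x_2, y_2) = (16855·16855 + 129·1484·1484, 16855·1484 + 1484·16855) = (568182049, 50025640)
(x_3, y_3) = (16855·568182049 + 129·1484·50025640, 16855·50025640 + 1484·568182049) = (19153416854935, 1686364322916)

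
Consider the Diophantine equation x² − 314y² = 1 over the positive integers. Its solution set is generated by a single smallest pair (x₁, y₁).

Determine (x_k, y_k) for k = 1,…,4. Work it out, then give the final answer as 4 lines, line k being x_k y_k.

[17; 1,2,1,1,2,1,34] for √314; ℓ=7 ⇒ convergent index 13
step 0: (17, 1)  from 17·(1,0) + (0,1)
step 1: (18, 1)  from 1·(17,1) + (1,0)
…
step 4: (124, 7)  from 1·(71,4) + (53,3)
step 5: (319, 18)  from 2·(124,7) + (71,4)
…
step 8: (15824, 893)  from 1·(15381,868) + (443,25)
…
step 10: (62853, 3547)  from 1·(47029,2654) + (15824,893)
step 11: (109882, 6201)  from 1·(62853,3547) + (47029,2654)
step 12: (282617, 15949)  from 2·(109882,6201) + (62853,3547)
step 13: (392499, 22150)  from 1·(282617,15949) + (109882,6201)
fundamental: x₁=392499, y₁=22150  (since 154055465001 − 314·490622500 = 1)
(x_2, y_2) = (392499·392499 + 314·22150·22150, 392499·22150 + 22150·392499) = (308110930001, 17387705700)
(x_3, y_3) = (392499·308110930001 + 314·22150·17387705700, 392499·17387705700 + 22150·308110930001) = (241866463828532499, 13649314199066450)
(x_4, y_4) = (392499·241866463828532499 + 314·22150·13649314199066450, 392499·13649314199066450 + 22150·241866463828532499) = (189864690372162243720001, 10714684347621377411400)

392499 22150
308110930001 17387705700
241866463828532499 13649314199066450
189864690372162243720001 10714684347621377411400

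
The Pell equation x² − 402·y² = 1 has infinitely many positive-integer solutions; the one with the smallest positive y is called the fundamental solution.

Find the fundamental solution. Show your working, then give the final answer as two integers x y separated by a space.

401 20

[20; 20,40] for √402; ℓ=2 ⇒ convergent index 1
i=0: a=20 ⇒ p=20, q=1
i=1: a=20 ⇒ p=401, q=20
fundamental: x₁=401, y₁=20  (since 160801 − 402·400 = 1)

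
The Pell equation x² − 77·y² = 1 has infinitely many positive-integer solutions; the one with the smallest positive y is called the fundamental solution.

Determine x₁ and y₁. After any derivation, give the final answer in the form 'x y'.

√77 → a₀=8, period (1,3,2,3,1,16); ℓ=6 even so k=5
a_0=8:  p_0=8·1+0=8,  q_0=8·0+1=1
a_1=1:  p_1=1·8+1=9,  q_1=1·1+0=1
a_2=3:  p_2=3·9+8=35,  q_2=3·1+1=4
a_3=2:  p_3=2·35+9=79,  q_3=2·4+1=9
a_4=3:  p_4=3·79+35=272,  q_4=3·9+4=31
a_5=1:  p_5=1·272+79=351,  q_5=1·31+9=40
fundamental: x₁=351, y₁=40  (since 123201 − 77·1600 = 1)

351 40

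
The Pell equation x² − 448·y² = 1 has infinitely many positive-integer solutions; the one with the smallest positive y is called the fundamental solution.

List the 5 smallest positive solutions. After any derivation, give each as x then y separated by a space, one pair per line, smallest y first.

127 6
32257 1524
8193151 387090
2081028097 98319336
528572943487 24972724254

√448 → a₀=21, period (6,42); ℓ=2 even so k=1
i=0: a=21 ⇒ p=21, q=1
i=1: a=6 ⇒ p=127, q=6
→ (127, 6).  Check: 127²=16129, 448·6²=16128, difference 1.
(127+6√448)^2 = 32257 + 1524√448
(127+6√448)^3 = 8193151 + 387090√448
(127+6√448)^4 = 2081028097 + 98319336√448
(127+6√448)^5 = 528572943487 + 24972724254√448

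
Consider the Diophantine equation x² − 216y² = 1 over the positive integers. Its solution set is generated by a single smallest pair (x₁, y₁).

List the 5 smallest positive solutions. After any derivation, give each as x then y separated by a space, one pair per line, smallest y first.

√216 = [14; 1,2,3,2,1,28, …], period ℓ=6 (even) → k=5
a_0=14:  p_0=14·1+0=14,  q_0=14·0+1=1
a_1=1:  p_1=1·14+1=15,  q_1=1·1+0=1
…
a_3=3:  p_3=3·44+15=147,  q_3=3·3+1=10
a_4=2:  p_4=2·147+44=338,  q_4=2·10+3=23
a_5=1:  p_5=1·338+147=485,  q_5=1·23+10=33
(x₁, y₁) = (485, 33);  485² − 216·33² = 1 ✓
k=2:  x_2 = 485·485+216·33·33 = 470449,  y_2 = 485·33+33·485 = 32010
k=3:  x_3 = 485·470449+216·33·32010 = 456335045,  y_3 = 485·32010+33·470449 = 31049667
k=4:  x_4 = 485·456335045+216·33·31049667 = 442644523201,  y_4 = 485·31049667+33·456335045 = 30118144980
k=5:  x_5 = 485·442644523201+216·33·30118144980 = 429364731169925,  y_5 = 485·30118144980+33·442644523201 = 29214569580933

485 33
470449 32010
456335045 31049667
442644523201 30118144980
429364731169925 29214569580933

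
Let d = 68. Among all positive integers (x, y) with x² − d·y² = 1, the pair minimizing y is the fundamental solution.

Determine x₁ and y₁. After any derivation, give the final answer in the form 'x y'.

√68 → a₀=8, period (4,16); ℓ=2 even so k=1
k=0  a_k=8  p_k/q_k = 8/1
k=1  a_k=4  p_k/q_k = 33/4
(x₁, y₁) = (33, 4);  33² − 68·4² = 1 ✓

33 4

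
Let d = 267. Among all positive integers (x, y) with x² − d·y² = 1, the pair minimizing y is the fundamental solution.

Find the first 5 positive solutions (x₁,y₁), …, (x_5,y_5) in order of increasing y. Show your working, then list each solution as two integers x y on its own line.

d=267: √d = [16; 2,1,15,1,2,32] (ℓ=6, even), read p_5/q_5
step 0: (16, 1)  from 16·(1,0) + (0,1)
step 1: (33, 2)  from 2·(16,1) + (1,0)
step 2: (49, 3)  from 1·(33,2) + (16,1)
…
step 4: (817, 50)  from 1·(768,47) + (49,3)
step 5: (2402, 147)  from 2·(817,50) + (768,47)
(x₁, y₁) = (2402, 147);  2402² − 267·147² = 1 ✓
n=2: (2402,147)∘(2402,147) = (2402·2402+267·147·147, 2402·147+147·2402) = (11539207,706188)
n=3: (11539207,706188)∘(2402,147) = (2402·11539207+267·147·706188, 2402·706188+147·11539207) = (55434348026,3392527005)
n=4: (55434348026,3392527005)∘(2402,147) = (2402·55434348026+267·147·3392527005, 2402·3392527005+147·55434348026) = (266306596377697,16297699025832)
n=5: (266306596377697,16297699025832)∘(2402,147) = (2402·266306596377697+267·147·16297699025832, 2402·16297699025832+147·266306596377697) = (1279336833564108362,78294142727569923)

2402 147
11539207 706188
55434348026 3392527005
266306596377697 16297699025832
1279336833564108362 78294142727569923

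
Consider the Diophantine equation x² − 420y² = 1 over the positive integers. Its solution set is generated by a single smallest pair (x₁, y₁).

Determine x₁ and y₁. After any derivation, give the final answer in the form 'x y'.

41 2

√420 → a₀=20, period (2,40); ℓ=2 even so k=1
step 0: (20, 1)  from 20·(1,0) + (0,1)
step 1: (41, 2)  from 2·(20,1) + (1,0)
fundamental: x₁=41, y₁=2  (since 1681 − 420·4 = 1)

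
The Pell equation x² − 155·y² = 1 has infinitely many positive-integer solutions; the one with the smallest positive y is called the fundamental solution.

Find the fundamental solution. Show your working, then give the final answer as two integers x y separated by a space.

249 20

√155 = [12; 2,4,2,24, …], period ℓ=4 (even) → k=3
step 0: (12, 1)  from 12·(1,0) + (0,1)
step 1: (25, 2)  from 2·(12,1) + (1,0)
step 2: (112, 9)  from 4·(25,2) + (12,1)
step 3: (249, 20)  from 2·(112,9) + (25,2)
fundamental: x₁=249, y₁=20  (since 62001 − 155·400 = 1)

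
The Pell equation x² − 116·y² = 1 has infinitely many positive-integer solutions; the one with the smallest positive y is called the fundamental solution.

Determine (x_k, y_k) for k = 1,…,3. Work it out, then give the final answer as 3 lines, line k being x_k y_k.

9801 910
192119201 17837820
3765920568201 349656946730

√116 = [10; 1,3,2,1,4,1,2,3,1,20, …], period ℓ=10 (even) → k=9
a_0=10:  p_0=10·1+0=10,  q_0=10·0+1=1
…
a_4=1:  p_4=1·97+43=140,  q_4=1·9+4=13
a_5=4:  p_5=4·140+97=657,  q_5=4·13+9=61
a_6=1:  p_6=1·657+140=797,  q_6=1·61+13=74
a_7=2:  p_7=2·797+657=2251,  q_7=2·74+61=209
a_8=3:  p_8=3·2251+797=7550,  q_8=3·209+74=701
a_9=1:  p_9=1·7550+2251=9801,  q_9=1·701+209=910
→ (9801, 910).  Check: 9801²=96059601, 116·910²=96059600, difference 1.
n=2: (9801,910)∘(9801,910) = (9801·9801+116·910·910, 9801·910+910·9801) = (192119201,17837820)
n=3: (192119201,17837820)∘(9801,910) = (9801·192119201+116·910·17837820, 9801·17837820+910·192119201) = (3765920568201,349656946730)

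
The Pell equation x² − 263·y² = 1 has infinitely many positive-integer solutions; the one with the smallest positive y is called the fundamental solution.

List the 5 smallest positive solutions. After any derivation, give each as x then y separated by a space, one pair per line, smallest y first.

139128 8579
38713200767 2387158224
10772180392483224 664241098768765
2997423827252098776577 184829071176614315616
834051164465087816782726488 51429798028655751907276931

[16; 4,1,1,1,1,15,1,1,1,1,4,32] for √263; ℓ=12 ⇒ convergent index 11
k=0  a_k=16  p_k/q_k = 16/1
…
k=2  a_k=1  p_k/q_k = 81/5
k=3  a_k=1  p_k/q_k = 146/9
…
k=7  a_k=1  p_k/q_k = 6195/382
…
k=9  a_k=1  p_k/q_k = 18212/1123
k=10  a_k=1  p_k/q_k = 30229/1864
k=11  a_k=4  p_k/q_k = 139128/8579
→ (139128, 8579).  Check: 139128²=19356600384, 263·8579²=19356600383, difference 1.
n=2: (139128,8579)∘(139128,8579) = (139128·139128+263·8579·8579, 139128·8579+8579·139128) = (38713200767,2387158224)
n=3: (38713200767,2387158224)∘(139128,8579) = (139128·38713200767+263·8579·2387158224, 139128·2387158224+8579·38713200767) = (10772180392483224,664241098768765)
n=4: (10772180392483224,664241098768765)∘(139128,8579) = (139128·10772180392483224+263·8579·664241098768765, 139128·664241098768765+8579·10772180392483224) = (2997423827252098776577,184829071176614315616)
n=5: (2997423827252098776577,184829071176614315616)∘(139128,8579) = (139128·2997423827252098776577+263·8579·184829071176614315616, 139128·184829071176614315616+8579·2997423827252098776577) = (834051164465087816782726488,51429798028655751907276931)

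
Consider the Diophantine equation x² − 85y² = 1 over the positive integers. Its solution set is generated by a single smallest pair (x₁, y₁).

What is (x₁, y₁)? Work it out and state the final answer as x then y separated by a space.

[9; 4,1,1,4,18] for √85; ℓ=5 ⇒ convergent index 9
i=0: a=9 ⇒ p=9, q=1
…
i=2: a=1 ⇒ p=46, q=5
i=3: a=1 ⇒ p=83, q=9
…
i=5: a=18 ⇒ p=6887, q=747
…
i=7: a=1 ⇒ p=34813, q=3776
i=8: a=1 ⇒ p=62739, q=6805
i=9: a=4 ⇒ p=285769, q=30996
fundamental: x₁=285769, y₁=30996  (since 81663921361 − 85·960752016 = 1)

285769 30996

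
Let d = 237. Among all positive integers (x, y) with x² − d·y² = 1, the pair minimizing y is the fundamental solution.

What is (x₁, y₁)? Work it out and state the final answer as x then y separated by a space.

228151 14820

√237 → a₀=15, period (2,1,1,7,10,7,1,1,2,30); ℓ=10 even so k=9
k=0  a_k=15  p_k/q_k = 15/1
…
k=2  a_k=1  p_k/q_k = 46/3
…
k=5  a_k=10  p_k/q_k = 5927/385
k=6  a_k=7  p_k/q_k = 42074/2733
…
k=8  a_k=1  p_k/q_k = 90075/5851
k=9  a_k=2  p_k/q_k = 228151/14820
→ (228151, 14820).  Check: 228151²=52052878801, 237·14820²=52052878800, difference 1.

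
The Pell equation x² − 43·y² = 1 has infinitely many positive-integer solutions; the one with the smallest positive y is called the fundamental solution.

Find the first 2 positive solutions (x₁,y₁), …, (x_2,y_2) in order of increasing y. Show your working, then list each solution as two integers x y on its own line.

3482 531
24248647 3697884

d=43: √d = [6; 1,1,3,1,5,1,3,1,1,12] (ℓ=10, even), read p_9/q_9
step 0: (6, 1)  from 6·(1,0) + (0,1)
step 1: (7, 1)  from 1·(6,1) + (1,0)
step 2: (13, 2)  from 1·(7,1) + (6,1)
step 3: (46, 7)  from 3·(13,2) + (7,1)
step 4: (59, 9)  from 1·(46,7) + (13,2)
step 5: (341, 52)  from 5·(59,9) + (46,7)
step 6: (400, 61)  from 1·(341,52) + (59,9)
step 7: (1541, 235)  from 3·(400,61) + (341,52)
step 8: (1941, 296)  from 1·(1541,235) + (400,61)
step 9: (3482, 531)  from 1·(1941,296) + (1541,235)
(x₁, y₁) = (3482, 531);  3482² − 43·531² = 1 ✓
k=2:  x_2 = 3482·3482+43·531·531 = 24248647,  y_2 = 3482·531+531·3482 = 3697884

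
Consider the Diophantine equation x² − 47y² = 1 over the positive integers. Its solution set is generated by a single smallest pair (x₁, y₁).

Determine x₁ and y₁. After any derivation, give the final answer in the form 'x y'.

[6; 1,5,1,12] for √47; ℓ=4 ⇒ convergent index 3
i=0: a=6 ⇒ p=6, q=1
i=1: a=1 ⇒ p=7, q=1
i=2: a=5 ⇒ p=41, q=6
i=3: a=1 ⇒ p=48, q=7
(x₁, y₁) = (48, 7);  48² − 47·7² = 1 ✓

48 7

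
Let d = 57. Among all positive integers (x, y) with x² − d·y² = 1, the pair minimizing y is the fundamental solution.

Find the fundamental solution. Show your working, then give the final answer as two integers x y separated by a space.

151 20

√57 → a₀=7, period (1,1,4,1,1,14); ℓ=6 even so k=5
k=0  a_k=7  p_k/q_k = 7/1
k=1  a_k=1  p_k/q_k = 8/1
k=2  a_k=1  p_k/q_k = 15/2
k=3  a_k=4  p_k/q_k = 68/9
k=4  a_k=1  p_k/q_k = 83/11
k=5  a_k=1  p_k/q_k = 151/20
fundamental: x₁=151, y₁=20  (since 22801 − 57·400 = 1)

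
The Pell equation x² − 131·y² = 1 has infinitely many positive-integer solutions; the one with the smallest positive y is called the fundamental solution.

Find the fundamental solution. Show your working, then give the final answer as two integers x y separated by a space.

10610 927

√131 = [11; 2,4,11,4,2,22, …], period ℓ=6 (even) → k=5
step 0: (11, 1)  from 11·(1,0) + (0,1)
step 1: (23, 2)  from 2·(11,1) + (1,0)
…
step 3: (1156, 101)  from 11·(103,9) + (23,2)
step 4: (4727, 413)  from 4·(1156,101) + (103,9)
step 5: (10610, 927)  from 2·(4727,413) + (1156,101)
(x₁, y₁) = (10610, 927);  10610² − 131·927² = 1 ✓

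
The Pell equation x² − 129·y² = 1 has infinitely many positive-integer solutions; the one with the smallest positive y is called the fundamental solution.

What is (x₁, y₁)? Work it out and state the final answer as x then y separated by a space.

√129 = [11; 2,1,3,1,6,1,3,1,2,22, …], period ℓ=10 (even) → k=9
a_0=11:  p_0=11·1+0=11,  q_0=11·0+1=1
…
a_3=3:  p_3=3·34+23=125,  q_3=3·3+2=11
…
a_5=6:  p_5=6·159+125=1079,  q_5=6·14+11=95
…
a_8=1:  p_8=1·4793+1238=6031,  q_8=1·422+109=531
a_9=2:  p_9=2·6031+4793=16855,  q_9=2·531+422=1484
→ (16855, 1484).  Check: 16855²=284091025, 129·1484²=284091024, difference 1.

16855 1484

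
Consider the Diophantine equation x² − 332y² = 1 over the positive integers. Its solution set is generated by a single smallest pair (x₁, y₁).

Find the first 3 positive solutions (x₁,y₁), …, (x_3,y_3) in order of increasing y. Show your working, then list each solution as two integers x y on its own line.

13447 738
361643617 19847772
9726043422151 533785979430

√332 = [18; 4,1,1,8,1,1,4,36, …], period ℓ=8 (even) → k=7
a_0=18:  p_0=18·1+0=18,  q_0=18·0+1=1
a_1=4:  p_1=4·18+1=73,  q_1=4·1+0=4
a_2=1:  p_2=1·73+18=91,  q_2=1·4+1=5
a_3=1:  p_3=1·91+73=164,  q_3=1·5+4=9
…
a_6=1:  p_6=1·1567+1403=2970,  q_6=1·86+77=163
a_7=4:  p_7=4·2970+1567=13447,  q_7=4·163+86=738
(x₁, y₁) = (13447, 738);  13447² − 332·738² = 1 ✓
(13447+738√332)^2 = 361643617 + 19847772√332
(13447+738√332)^3 = 9726043422151 + 533785979430√332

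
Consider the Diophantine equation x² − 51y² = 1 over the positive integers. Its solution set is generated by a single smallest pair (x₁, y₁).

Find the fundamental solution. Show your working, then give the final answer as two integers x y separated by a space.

50 7

√51 = [7; 7,14, …], period ℓ=2 (even) → k=1
step 0: (7, 1)  from 7·(1,0) + (0,1)
step 1: (50, 7)  from 7·(7,1) + (1,0)
(x₁, y₁) = (50, 7);  50² − 51·7² = 1 ✓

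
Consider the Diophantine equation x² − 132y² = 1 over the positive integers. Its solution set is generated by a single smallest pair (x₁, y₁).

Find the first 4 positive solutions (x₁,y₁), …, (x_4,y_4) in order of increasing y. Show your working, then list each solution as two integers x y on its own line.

d=132: √d = [11; 2,22] (ℓ=2, even), read p_1/q_1
i=0: a=11 ⇒ p=11, q=1
i=1: a=2 ⇒ p=23, q=2
(x₁, y₁) = (23, 2);  23² − 132·2² = 1 ✓
n=2: (23,2)∘(23,2) = (23·23+132·2·2, 23·2+2·23) = (1057,92)
n=3: (1057,92)∘(23,2) = (23·1057+132·2·92, 23·92+2·1057) = (48599,4230)
n=4: (48599,4230)∘(23,2) = (23·48599+132·2·4230, 23·4230+2·48599) = (2234497,194488)

23 2
1057 92
48599 4230
2234497 194488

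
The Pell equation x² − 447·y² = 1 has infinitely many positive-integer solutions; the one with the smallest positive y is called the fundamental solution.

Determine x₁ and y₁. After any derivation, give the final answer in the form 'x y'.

√447 → a₀=21, period (7,42); ℓ=2 even so k=1
i=0: a=21 ⇒ p=21, q=1
i=1: a=7 ⇒ p=148, q=7
(x₁, y₁) = (148, 7);  148² − 447·7² = 1 ✓

148 7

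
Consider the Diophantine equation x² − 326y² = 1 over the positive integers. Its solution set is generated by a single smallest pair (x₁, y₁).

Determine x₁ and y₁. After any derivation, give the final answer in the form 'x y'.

325 18

[18; 18,36] for √326; ℓ=2 ⇒ convergent index 1
step 0: (18, 1)  from 18·(1,0) + (0,1)
step 1: (325, 18)  from 18·(18,1) + (1,0)
fundamental: x₁=325, y₁=18  (since 105625 − 326·324 = 1)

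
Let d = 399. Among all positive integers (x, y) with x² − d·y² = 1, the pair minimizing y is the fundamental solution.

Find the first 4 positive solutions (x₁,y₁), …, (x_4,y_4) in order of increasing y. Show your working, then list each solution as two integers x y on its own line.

20 1
799 40
31940 1599
1276801 63920

√399 → a₀=19, period (1,38); ℓ=2 even so k=1
a_0=19:  p_0=19·1+0=19,  q_0=19·0+1=1
a_1=1:  p_1=1·19+1=20,  q_1=1·1+0=1
fundamental: x₁=20, y₁=1  (since 400 − 399·1 = 1)
k=2:  x_2 = 20·20+399·1·1 = 799,  y_2 = 20·1+1·20 = 40
k=3:  x_3 = 20·799+399·1·40 = 31940,  y_3 = 20·40+1·799 = 1599
k=4:  x_4 = 20·31940+399·1·1599 = 1276801,  y_4 = 20·1599+1·31940 = 63920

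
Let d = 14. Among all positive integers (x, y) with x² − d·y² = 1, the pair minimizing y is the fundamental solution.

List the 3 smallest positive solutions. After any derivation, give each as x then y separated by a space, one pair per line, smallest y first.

15 4
449 120
13455 3596

[3; 1,2,1,6] for √14; ℓ=4 ⇒ convergent index 3
a_0=3:  p_0=3·1+0=3,  q_0=3·0+1=1
…
a_2=2:  p_2=2·4+3=11,  q_2=2·1+1=3
a_3=1:  p_3=1·11+4=15,  q_3=1·3+1=4
fundamental: x₁=15, y₁=4  (since 225 − 14·16 = 1)
(15+4√14)^2 = 449 + 120√14
(15+4√14)^3 = 13455 + 3596√14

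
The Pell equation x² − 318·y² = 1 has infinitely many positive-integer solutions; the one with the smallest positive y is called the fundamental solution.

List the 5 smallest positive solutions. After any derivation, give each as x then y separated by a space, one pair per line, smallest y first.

107 6
22897 1284
4899851 274770
1048545217 58799496
224383776587 12582817374

d=318: √d = [17; 1,4,1,34] (ℓ=4, even), read p_3/q_3
i=0: a=17 ⇒ p=17, q=1
…
i=2: a=4 ⇒ p=89, q=5
i=3: a=1 ⇒ p=107, q=6
(x₁, y₁) = (107, 6);  107² − 318·6² = 1 ✓
n=2: (107,6)∘(107,6) = (107·107+318·6·6, 107·6+6·107) = (22897,1284)
n=3: (22897,1284)∘(107,6) = (107·22897+318·6·1284, 107·1284+6·22897) = (4899851,274770)
n=4: (4899851,274770)∘(107,6) = (107·4899851+318·6·274770, 107·274770+6·4899851) = (1048545217,58799496)
n=5: (1048545217,58799496)∘(107,6) = (107·1048545217+318·6·58799496, 107·58799496+6·1048545217) = (224383776587,12582817374)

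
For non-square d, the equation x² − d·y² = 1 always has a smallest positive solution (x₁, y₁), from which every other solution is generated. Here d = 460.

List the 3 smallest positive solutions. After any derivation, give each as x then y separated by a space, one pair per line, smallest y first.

2535751 118230
12860066268001 599603681460
65219851798297071751 3040891269731634690

[21; 2,4,3,1,2,10,2,1,3,4,2,42] for √460; ℓ=12 ⇒ convergent index 11
step 0: (21, 1)  from 21·(1,0) + (0,1)
…
step 2: (193, 9)  from 4·(43,2) + (21,1)
…
step 4: (815, 38)  from 1·(622,29) + (193,9)
step 5: (2252, 105)  from 2·(815,38) + (622,29)
…
step 8: (72257, 3369)  from 1·(48922,2281) + (23335,1088)
…
step 10: (1135029, 52921)  from 4·(265693,12388) + (72257,3369)
step 11: (2535751, 118230)  from 2·(1135029,52921) + (265693,12388)
fundamental: x₁=2535751, y₁=118230  (since 6430033134001 − 460·13978332900 = 1)
k=2:  x_2 = 2535751·2535751+460·118230·118230 = 12860066268001,  y_2 = 2535751·118230+118230·2535751 = 599603681460
k=3:  x_3 = 2535751·12860066268001+460·118230·599603681460 = 65219851798297071751,  y_3 = 2535751·599603681460+118230·12860066268001 = 3040891269731634690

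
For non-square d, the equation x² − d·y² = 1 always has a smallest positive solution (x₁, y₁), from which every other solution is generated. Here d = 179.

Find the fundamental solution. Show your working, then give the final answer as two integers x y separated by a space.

4190210 313191

[13; 2,1,1,1,3,…,1,2,26] for √179; ℓ=14 ⇒ convergent index 13
step 0: (13, 1)  from 13·(1,0) + (0,1)
…
step 2: (40, 3)  from 1·(27,2) + (13,1)
step 3: (67, 5)  from 1·(40,3) + (27,2)
step 4: (107, 8)  from 1·(67,5) + (40,3)
step 5: (388, 29)  from 3·(107,8) + (67,5)
step 6: (2047, 153)  from 5·(388,29) + (107,8)
step 7: (26999, 2018)  from 13·(2047,153) + (388,29)
step 8: (137042, 10243)  from 5·(26999,2018) + (2047,153)
step 9: (438125, 32747)  from 3·(137042,10243) + (26999,2018)
step 10: (575167, 42990)  from 1·(438125,32747) + (137042,10243)
step 11: (1013292, 75737)  from 1·(575167,42990) + (438125,32747)
step 12: (1588459, 118727)  from 1·(1013292,75737) + (575167,42990)
step 13: (4190210, 313191)  from 2·(1588459,118727) + (1013292,75737)
(x₁, y₁) = (4190210, 313191);  4190210² − 179·313191² = 1 ✓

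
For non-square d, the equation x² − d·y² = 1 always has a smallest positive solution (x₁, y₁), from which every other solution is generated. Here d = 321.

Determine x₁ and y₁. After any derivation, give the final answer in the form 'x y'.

[17; 1,10,1,34] for √321; ℓ=4 ⇒ convergent index 3
a_0=17:  p_0=17·1+0=17,  q_0=17·0+1=1
a_1=1:  p_1=1·17+1=18,  q_1=1·1+0=1
a_2=10:  p_2=10·18+17=197,  q_2=10·1+1=11
a_3=1:  p_3=1·197+18=215,  q_3=1·11+1=12
fundamental: x₁=215, y₁=12  (since 46225 − 321·144 = 1)

215 12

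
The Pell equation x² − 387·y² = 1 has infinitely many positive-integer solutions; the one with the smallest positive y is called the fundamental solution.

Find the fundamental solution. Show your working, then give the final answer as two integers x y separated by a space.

[19; 1,2,19,2,1,38] for √387; ℓ=6 ⇒ convergent index 5
k=0  a_k=19  p_k/q_k = 19/1
k=1  a_k=1  p_k/q_k = 20/1
…
k=4  a_k=2  p_k/q_k = 2341/119
k=5  a_k=1  p_k/q_k = 3482/177
fundamental: x₁=3482, y₁=177  (since 12124324 − 387·31329 = 1)

3482 177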